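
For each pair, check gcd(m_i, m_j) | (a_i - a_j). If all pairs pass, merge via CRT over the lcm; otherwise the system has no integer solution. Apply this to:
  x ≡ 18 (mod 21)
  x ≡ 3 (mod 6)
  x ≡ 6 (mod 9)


Moduli 21, 6, 9 are not pairwise coprime, so CRT works modulo lcm(m_i) when all pairwise compatibility conditions hold.
Pairwise compatibility: gcd(m_i, m_j) must divide a_i - a_j for every pair.
Merge one congruence at a time:
  Start: x ≡ 18 (mod 21).
  Combine with x ≡ 3 (mod 6): gcd(21, 6) = 3; 3 - 18 = -15, which IS divisible by 3, so compatible.
    Write x = 18 + 21·t and substitute into x ≡ 3 (mod 6): 21·t ≡ 3 − 18 = -15 (mod 6).
    Divide the congruence (and modulus) by g = 3: 7·t ≡ -5 (mod 2).
    Reduce coefficients mod 2: 1·t ≡ 1 (mod 2).
    So t ≡ 1 (mod 2).
    Then x = 18 + 21·1 = 39, valid modulo lcm(21, 6) = 42: x ≡ 39 (mod 42).
  Combine with x ≡ 6 (mod 9): gcd(42, 9) = 3; 6 - 39 = -33, which IS divisible by 3, so compatible.
    Write x = 39 + 42·t and substitute into x ≡ 6 (mod 9): 42·t ≡ 6 − 39 = -33 (mod 9).
    Divide the congruence (and modulus) by g = 3: 14·t ≡ -11 (mod 3).
    Reduce coefficients mod 3: 2·t ≡ 1 (mod 3).
    The inverse of 2 mod 3 is 2 (since 2·2 = 4 = 1·3 + 1), so t ≡ 2·1 = 2 ≡ 2 (mod 3).
    Then x = 39 + 42·2 = 123, valid modulo lcm(42, 9) = 126: x ≡ 123 (mod 126).
Verify: 123 mod 21 = 18, 123 mod 6 = 3, 123 mod 9 = 6.

x ≡ 123 (mod 126).


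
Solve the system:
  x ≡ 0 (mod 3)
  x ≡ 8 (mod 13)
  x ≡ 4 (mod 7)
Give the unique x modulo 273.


Moduli 3, 13, 7 are pairwise coprime; by CRT there is a unique solution modulo M = 3 · 13 · 7 = 273.
Solve pairwise, accumulating the modulus:
  Start with x ≡ 0 (mod 3).
  Combine with x ≡ 8 (mod 13): since gcd(3, 13) = 1, we get a unique residue mod 39.
    Write x = 0 + 3·t and substitute into x ≡ 8 (mod 13): 3·t ≡ 8 − 0 = 8 (mod 13).
    The inverse of 3 mod 13 is 9 (since 3·9 = 27 = 2·13 + 1), so t ≡ 9·8 = 72 ≡ 7 (mod 13).
    Then x = 0 + 3·7 = 21, valid modulo lcm(3, 13) = 39: x ≡ 21 (mod 39).
  Combine with x ≡ 4 (mod 7): since gcd(39, 7) = 1, we get a unique residue mod 273.
    Write x = 21 + 39·t and substitute into x ≡ 4 (mod 7): 39·t ≡ 4 − 21 = -17 (mod 7).
    Reduce coefficients mod 7: 4·t ≡ 4 (mod 7).
    The inverse of 4 mod 7 is 2 (since 4·2 = 8 = 1·7 + 1), so t ≡ 2·4 = 8 ≡ 1 (mod 7).
    Then x = 21 + 39·1 = 60, valid modulo lcm(39, 7) = 273: x ≡ 60 (mod 273).
Verify: 60 mod 3 = 0 ✓, 60 mod 13 = 8 ✓, 60 mod 7 = 4 ✓.

x ≡ 60 (mod 273).


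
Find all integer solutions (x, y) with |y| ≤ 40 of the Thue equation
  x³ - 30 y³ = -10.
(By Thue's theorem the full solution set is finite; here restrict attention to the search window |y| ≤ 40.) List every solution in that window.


The equation is x³ - 30y³ = -10. For fixed y, x³ = 30·y³ − 10, so a solution requires the RHS to be a perfect cube.
Strategy: iterate y from -40 to 40, compute RHS = 30·y³ − 10, and check whether it is a (positive or negative) perfect cube.
Check small values of y:
  y = 0: RHS = -10 is not a perfect cube.
  y = 1: RHS = 20 is not a perfect cube.
  y = -1: RHS = -40 is not a perfect cube.
  y = 2: RHS = 230 is not a perfect cube.
  y = -2: RHS = -250 is not a perfect cube.
  y = 3: RHS = 800 is not a perfect cube.
  y = -3: RHS = -820 is not a perfect cube.
Continuing the search up to |y| = 40 finds no solutions either.
No (x, y) in the scanned range satisfies the equation.

No integer solutions with |y| ≤ 40.


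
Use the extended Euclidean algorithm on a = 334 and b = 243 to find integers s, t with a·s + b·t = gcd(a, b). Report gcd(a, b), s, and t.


Euclidean algorithm on (334, 243) — divide until remainder is 0:
  334 = 1 · 243 + 91
  243 = 2 · 91 + 61
  91 = 1 · 61 + 30
  61 = 2 · 30 + 1
  30 = 30 · 1 + 0
gcd(334, 243) = 1.
Track Bezout coefficients alongside the remainders: start with r₀ = 334 = a·1 + b·0 (s = 1, t = 0) and r₁ = 243 = a·0 + b·1 (s = 0, t = 1); each new remainder r_{k+1} = r_{k-1} − q_k·r_k inherits s_{k+1} = s_{k-1} − q_k·s_k, t_{k+1} = t_{k-1} − q_k·t_k, so r_k = a·s_k + b·t_k at every step:
  q = 1: r = 91, s = 1 − 1·0 = 1, t = 0 − 1·1 = -1  (check: 334·1 + 243·(-1) = 91)
  q = 2: r = 61, s = 0 − 2·1 = -2, t = 1 − 2·(-1) = 3  (check: 334·(-2) + 243·3 = 61)
  q = 1: r = 30, s = 1 − 1·(-2) = 3, t = -1 − 1·3 = -4  (check: 334·3 + 243·(-4) = 30)
  q = 2: r = 1, s = -2 − 2·3 = -8, t = 3 − 2·(-4) = 11  (check: 334·(-8) + 243·11 = 1)
The row with r = 1 (the gcd) gives the Bezout coefficients s = -8, t = 11.
Result: 334 · (-8) + 243 · (11) = 1.

gcd(334, 243) = 1; s = -8, t = 11 (check: 334·(-8) + 243·11 = 1).


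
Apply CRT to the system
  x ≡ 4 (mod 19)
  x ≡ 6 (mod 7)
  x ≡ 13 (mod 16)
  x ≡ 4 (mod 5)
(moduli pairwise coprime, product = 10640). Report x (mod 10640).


Product of moduli M = 19 · 7 · 16 · 5 = 10640.
Merge one congruence at a time:
  Start: x ≡ 4 (mod 19).
  Combine with x ≡ 6 (mod 7); new modulus lcm = 133.
    Write x = 4 + 19·t and substitute into x ≡ 6 (mod 7): 19·t ≡ 6 − 4 = 2 (mod 7).
    Reduce coefficients mod 7: 5·t ≡ 2 (mod 7).
    The inverse of 5 mod 7 is 3 (since 5·3 = 15 = 2·7 + 1), so t ≡ 3·2 = 6 ≡ 6 (mod 7).
    Then x = 4 + 19·6 = 118, valid modulo lcm(19, 7) = 133: x ≡ 118 (mod 133).
  Combine with x ≡ 13 (mod 16); new modulus lcm = 2128.
    Write x = 118 + 133·t and substitute into x ≡ 13 (mod 16): 133·t ≡ 13 − 118 = -105 (mod 16).
    Reduce coefficients mod 16: 5·t ≡ 7 (mod 16).
    The inverse of 5 mod 16 is 13 (since 5·13 = 65 = 4·16 + 1), so t ≡ 13·7 = 91 ≡ 11 (mod 16).
    Then x = 118 + 133·11 = 1581, valid modulo lcm(133, 16) = 2128: x ≡ 1581 (mod 2128).
  Combine with x ≡ 4 (mod 5); new modulus lcm = 10640.
    Write x = 1581 + 2128·t and substitute into x ≡ 4 (mod 5): 2128·t ≡ 4 − 1581 = -1577 (mod 5).
    Reduce coefficients mod 5: 3·t ≡ 3 (mod 5).
    The inverse of 3 mod 5 is 2 (since 3·2 = 6 = 1·5 + 1), so t ≡ 2·3 = 6 ≡ 1 (mod 5).
    Then x = 1581 + 2128·1 = 3709, valid modulo lcm(2128, 5) = 10640: x ≡ 3709 (mod 10640).
Verify against each original: 3709 mod 19 = 4, 3709 mod 7 = 6, 3709 mod 16 = 13, 3709 mod 5 = 4.

x ≡ 3709 (mod 10640).


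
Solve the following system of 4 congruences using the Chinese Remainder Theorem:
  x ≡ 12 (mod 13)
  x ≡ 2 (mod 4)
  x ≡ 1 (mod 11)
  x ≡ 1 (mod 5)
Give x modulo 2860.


Product of moduli M = 13 · 4 · 11 · 5 = 2860.
Merge one congruence at a time:
  Start: x ≡ 12 (mod 13).
  Combine with x ≡ 2 (mod 4); new modulus lcm = 52.
    Write x = 12 + 13·t and substitute into x ≡ 2 (mod 4): 13·t ≡ 2 − 12 = -10 (mod 4).
    Reduce coefficients mod 4: 1·t ≡ 2 (mod 4).
    So t ≡ 2 (mod 4).
    Then x = 12 + 13·2 = 38, valid modulo lcm(13, 4) = 52: x ≡ 38 (mod 52).
  Combine with x ≡ 1 (mod 11); new modulus lcm = 572.
    Write x = 38 + 52·t and substitute into x ≡ 1 (mod 11): 52·t ≡ 1 − 38 = -37 (mod 11).
    Reduce coefficients mod 11: 8·t ≡ 7 (mod 11).
    The inverse of 8 mod 11 is 7 (since 8·7 = 56 = 5·11 + 1), so t ≡ 7·7 = 49 ≡ 5 (mod 11).
    Then x = 38 + 52·5 = 298, valid modulo lcm(52, 11) = 572: x ≡ 298 (mod 572).
  Combine with x ≡ 1 (mod 5); new modulus lcm = 2860.
    Write x = 298 + 572·t and substitute into x ≡ 1 (mod 5): 572·t ≡ 1 − 298 = -297 (mod 5).
    Reduce coefficients mod 5: 2·t ≡ 3 (mod 5).
    The inverse of 2 mod 5 is 3 (since 2·3 = 6 = 1·5 + 1), so t ≡ 3·3 = 9 ≡ 4 (mod 5).
    Then x = 298 + 572·4 = 2586, valid modulo lcm(572, 5) = 2860: x ≡ 2586 (mod 2860).
Verify against each original: 2586 mod 13 = 12, 2586 mod 4 = 2, 2586 mod 11 = 1, 2586 mod 5 = 1.

x ≡ 2586 (mod 2860).


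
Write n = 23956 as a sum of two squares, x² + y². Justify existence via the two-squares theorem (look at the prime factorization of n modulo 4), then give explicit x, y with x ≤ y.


Step 1: Factor n = 23956 = 2^2 · 53 · 113.
Step 2: Check the mod-4 condition on each prime factor: 2 = 2 (special); 53 ≡ 1 (mod 4), exponent 1; 113 ≡ 1 (mod 4), exponent 1.
All primes ≡ 3 (mod 4) appear to even exponent (or don't appear), so by the two-squares theorem n IS expressible as a sum of two squares.
Step 3: Build a representation. Group n = k² · m with k = 2 and m = 53 · 113 = 5989 (a product of primes ≡ 1 (mod 4)); a representation of m scales to one of n via (k·x)² + (k·y)² = k²(x² + y²). Each prime p ≡ 1 (mod 4) is itself a sum of two squares; find a² by testing p − a² for a perfect square:
  53: 53 − 1² = 52, 53 − 2² = 49 = 7² ⇒ 53 = 2² + 7².
  113: 113 − 1² = 112, 113 − 2² = 109, 113 − 3² = 104, 113 − 4² = 97, 113 − 5² = 88, 113 − 6² = 77, 113 − 7² = 64 = 8² ⇒ 113 = 7² + 8².
  Combine using the Brahmagupta–Fibonacci identity (a² + b²)(c² + d²) = (ac − bd)² + (ad + bc)² = (ac + bd)² + (ad − bc)²:
  53 · 113 = 5989: from (2² + 7²)(7² + 8²), take (2·7 − 7·8, 2·8 + 7·7) = (14 − 56, 16 + 49) = (-42, 65); dropping signs (only squares matter) gives (42, 65); check 42² + 65² = 1764 + 4225 = 5989 ✓.
  Scale by k = 2: (2·42, 2·65) = (84, 130).
Step 4: Order so x ≤ y and verify: 84² + 130² = 7056 + 16900 = 23956 = n. ✓

n = 23956 = 84² + 130² (one valid representation with x ≤ y).


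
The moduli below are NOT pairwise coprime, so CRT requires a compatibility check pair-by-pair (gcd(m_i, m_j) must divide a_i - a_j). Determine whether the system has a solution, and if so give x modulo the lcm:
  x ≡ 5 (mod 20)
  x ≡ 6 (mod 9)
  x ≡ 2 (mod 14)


Moduli 20, 9, 14 are not pairwise coprime, so CRT works modulo lcm(m_i) when all pairwise compatibility conditions hold.
Pairwise compatibility: gcd(m_i, m_j) must divide a_i - a_j for every pair.
Merge one congruence at a time:
  Start: x ≡ 5 (mod 20).
  Combine with x ≡ 6 (mod 9): gcd(20, 9) = 1; 6 - 5 = 1, which IS divisible by 1, so compatible.
    Write x = 5 + 20·t and substitute into x ≡ 6 (mod 9): 20·t ≡ 6 − 5 = 1 (mod 9).
    Reduce coefficients mod 9: 2·t ≡ 1 (mod 9).
    The inverse of 2 mod 9 is 5 (since 2·5 = 10 = 1·9 + 1), so t ≡ 5·1 = 5 ≡ 5 (mod 9).
    Then x = 5 + 20·5 = 105, valid modulo lcm(20, 9) = 180: x ≡ 105 (mod 180).
  Combine with x ≡ 2 (mod 14): gcd(180, 14) = 2, and 2 - 105 = -103 is NOT divisible by 2.
    ⇒ system is inconsistent (no integer solution).

No solution (the system is inconsistent).


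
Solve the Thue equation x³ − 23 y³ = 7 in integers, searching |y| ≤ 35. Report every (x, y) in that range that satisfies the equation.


The equation is x³ - 23y³ = 7. For fixed y, x³ = 23·y³ + 7, so a solution requires the RHS to be a perfect cube.
Strategy: iterate y from -35 to 35, compute RHS = 23·y³ + 7, and check whether it is a (positive or negative) perfect cube.
Check small values of y:
  y = 0: RHS = 7 is not a perfect cube.
  y = 1: RHS = 30 is not a perfect cube.
  y = -1: RHS = -16 is not a perfect cube.
  y = 2: RHS = 191 is not a perfect cube.
  y = -2: RHS = -177 is not a perfect cube.
  y = 3: RHS = 628 is not a perfect cube.
  y = -3: RHS = -614 is not a perfect cube.
Continuing the search up to |y| = 35 finds no solutions either.
No (x, y) in the scanned range satisfies the equation.

No integer solutions with |y| ≤ 35.


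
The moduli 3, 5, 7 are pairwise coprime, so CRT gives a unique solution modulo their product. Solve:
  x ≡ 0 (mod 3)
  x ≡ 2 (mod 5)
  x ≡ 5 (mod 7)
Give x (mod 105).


Moduli 3, 5, 7 are pairwise coprime; by CRT there is a unique solution modulo M = 3 · 5 · 7 = 105.
Solve pairwise, accumulating the modulus:
  Start with x ≡ 0 (mod 3).
  Combine with x ≡ 2 (mod 5): since gcd(3, 5) = 1, we get a unique residue mod 15.
    Write x = 0 + 3·t and substitute into x ≡ 2 (mod 5): 3·t ≡ 2 − 0 = 2 (mod 5).
    The inverse of 3 mod 5 is 2 (since 3·2 = 6 = 1·5 + 1), so t ≡ 2·2 = 4 ≡ 4 (mod 5).
    Then x = 0 + 3·4 = 12, valid modulo lcm(3, 5) = 15: x ≡ 12 (mod 15).
  Combine with x ≡ 5 (mod 7): since gcd(15, 7) = 1, we get a unique residue mod 105.
    Write x = 12 + 15·t and substitute into x ≡ 5 (mod 7): 15·t ≡ 5 − 12 = -7 (mod 7).
    Reduce coefficients mod 7: 1·t ≡ 0 (mod 7).
    So t ≡ 0 (mod 7).
    Then x = 12 + 15·0 = 12, valid modulo lcm(15, 7) = 105: x ≡ 12 (mod 105).
Verify: 12 mod 3 = 0 ✓, 12 mod 5 = 2 ✓, 12 mod 7 = 5 ✓.

x ≡ 12 (mod 105).


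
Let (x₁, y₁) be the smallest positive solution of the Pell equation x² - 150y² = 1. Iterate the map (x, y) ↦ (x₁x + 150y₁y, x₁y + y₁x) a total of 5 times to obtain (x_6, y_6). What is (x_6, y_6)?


Step 1: Find the fundamental solution (x₁, y₁) of x² - 150y² = 1.
  Expand √150 as a continued fraction. a₀ = ⌊√150⌋ = 12; iterate m_{k+1} = d_k·a_k − m_k, d_{k+1} = (150 − m_{k+1}²)/d_k, a_{k+1} = ⌊(a₀ + m_{k+1})/d_{k+1}⌋ (starting m₀ = 0, d₀ = 1), with convergents p_k = a_k·p_{k-1} + p_{k-2}, q_k = a_k·q_{k-1} + q_{k-2} (p₋₁ = 1, q₋₁ = 0):
  k = 0: a₀ = 12; p₀/q₀ = 12/1; p₀² − 150·q₀² = 144 − 150 = -6.
  k = 1: m = 12, d = 6, a = ⌊(12 + 12)/6⌋ = 4; p/q = (4·12 + 1)/(4·1 + 0) = 49/4; p² − 150·q² = 2401 − 2400 = 1.
  The first convergent with p² − 150·q² = 1 gives the fundamental solution (x₁, y₁) = (49, 4).
Step 2: Apply the recurrence (x_{n+1}, y_{n+1}) = (x₁x_n + 150y₁y_n, x₁y_n + y₁x_n) repeatedly.
  From (x_1, y_1) = (49, 4): x_2 = 49·49 + 150·4·4 = 4801; y_2 = 49·4 + 4·49 = 392.
  From (x_2, y_2) = (4801, 392): x_3 = 49·4801 + 150·4·392 = 470449; y_3 = 49·392 + 4·4801 = 38412.
  From (x_3, y_3) = (470449, 38412): x_4 = 49·470449 + 150·4·38412 = 46099201; y_4 = 49·38412 + 4·470449 = 3763984.
  From (x_4, y_4) = (46099201, 3763984): x_5 = 49·46099201 + 150·4·3763984 = 4517251249; y_5 = 49·3763984 + 4·46099201 = 368832020.
  From (x_5, y_5) = (4517251249, 368832020): x_6 = 49·4517251249 + 150·4·368832020 = 442644523201; y_6 = 49·368832020 + 4·4517251249 = 36141773976.
Step 3: Verify x_6² - 150·y_6² = 195934173919840627286401 - 195934173919840627286400 = 1 (should be 1). ✓

(x_1, y_1) = (49, 4); (x_6, y_6) = (442644523201, 36141773976).


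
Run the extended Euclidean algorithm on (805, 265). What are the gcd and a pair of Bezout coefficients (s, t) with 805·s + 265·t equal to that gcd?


Euclidean algorithm on (805, 265) — divide until remainder is 0:
  805 = 3 · 265 + 10
  265 = 26 · 10 + 5
  10 = 2 · 5 + 0
gcd(805, 265) = 5.
Track Bezout coefficients alongside the remainders: start with r₀ = 805 = a·1 + b·0 (s = 1, t = 0) and r₁ = 265 = a·0 + b·1 (s = 0, t = 1); each new remainder r_{k+1} = r_{k-1} − q_k·r_k inherits s_{k+1} = s_{k-1} − q_k·s_k, t_{k+1} = t_{k-1} − q_k·t_k, so r_k = a·s_k + b·t_k at every step:
  q = 3: r = 10, s = 1 − 3·0 = 1, t = 0 − 3·1 = -3  (check: 805·1 + 265·(-3) = 10)
  q = 26: r = 5, s = 0 − 26·1 = -26, t = 1 − 26·(-3) = 79  (check: 805·(-26) + 265·79 = 5)
The row with r = 5 (the gcd) gives the Bezout coefficients s = -26, t = 79.
Result: 805 · (-26) + 265 · (79) = 5.

gcd(805, 265) = 5; s = -26, t = 79 (check: 805·(-26) + 265·79 = 5).


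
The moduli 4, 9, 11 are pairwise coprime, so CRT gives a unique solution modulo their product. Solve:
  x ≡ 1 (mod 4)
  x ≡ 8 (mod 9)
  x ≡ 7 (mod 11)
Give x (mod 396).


Moduli 4, 9, 11 are pairwise coprime; by CRT there is a unique solution modulo M = 4 · 9 · 11 = 396.
Solve pairwise, accumulating the modulus:
  Start with x ≡ 1 (mod 4).
  Combine with x ≡ 8 (mod 9): since gcd(4, 9) = 1, we get a unique residue mod 36.
    Write x = 1 + 4·t and substitute into x ≡ 8 (mod 9): 4·t ≡ 8 − 1 = 7 (mod 9).
    The inverse of 4 mod 9 is 7 (since 4·7 = 28 = 3·9 + 1), so t ≡ 7·7 = 49 ≡ 4 (mod 9).
    Then x = 1 + 4·4 = 17, valid modulo lcm(4, 9) = 36: x ≡ 17 (mod 36).
  Combine with x ≡ 7 (mod 11): since gcd(36, 11) = 1, we get a unique residue mod 396.
    Write x = 17 + 36·t and substitute into x ≡ 7 (mod 11): 36·t ≡ 7 − 17 = -10 (mod 11).
    Reduce coefficients mod 11: 3·t ≡ 1 (mod 11).
    The inverse of 3 mod 11 is 4 (since 3·4 = 12 = 1·11 + 1), so t ≡ 4·1 = 4 ≡ 4 (mod 11).
    Then x = 17 + 36·4 = 161, valid modulo lcm(36, 11) = 396: x ≡ 161 (mod 396).
Verify: 161 mod 4 = 1 ✓, 161 mod 9 = 8 ✓, 161 mod 11 = 7 ✓.

x ≡ 161 (mod 396).


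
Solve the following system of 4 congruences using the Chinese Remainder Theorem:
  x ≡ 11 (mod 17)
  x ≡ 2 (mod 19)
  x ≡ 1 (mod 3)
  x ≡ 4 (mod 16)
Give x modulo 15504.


Product of moduli M = 17 · 19 · 3 · 16 = 15504.
Merge one congruence at a time:
  Start: x ≡ 11 (mod 17).
  Combine with x ≡ 2 (mod 19); new modulus lcm = 323.
    Write x = 11 + 17·t and substitute into x ≡ 2 (mod 19): 17·t ≡ 2 − 11 = -9 (mod 19).
    Reduce coefficients mod 19: 17·t ≡ 10 (mod 19).
    The inverse of 17 mod 19 is 9 (since 17·9 = 153 = 8·19 + 1), so t ≡ 9·10 = 90 ≡ 14 (mod 19).
    Then x = 11 + 17·14 = 249, valid modulo lcm(17, 19) = 323: x ≡ 249 (mod 323).
  Combine with x ≡ 1 (mod 3); new modulus lcm = 969.
    Write x = 249 + 323·t and substitute into x ≡ 1 (mod 3): 323·t ≡ 1 − 249 = -248 (mod 3).
    Reduce coefficients mod 3: 2·t ≡ 1 (mod 3).
    The inverse of 2 mod 3 is 2 (since 2·2 = 4 = 1·3 + 1), so t ≡ 2·1 = 2 ≡ 2 (mod 3).
    Then x = 249 + 323·2 = 895, valid modulo lcm(323, 3) = 969: x ≡ 895 (mod 969).
  Combine with x ≡ 4 (mod 16); new modulus lcm = 15504.
    Write x = 895 + 969·t and substitute into x ≡ 4 (mod 16): 969·t ≡ 4 − 895 = -891 (mod 16).
    Reduce coefficients mod 16: 9·t ≡ 5 (mod 16).
    The inverse of 9 mod 16 is 9 (since 9·9 = 81 = 5·16 + 1), so t ≡ 9·5 = 45 ≡ 13 (mod 16).
    Then x = 895 + 969·13 = 13492, valid modulo lcm(969, 16) = 15504: x ≡ 13492 (mod 15504).
Verify against each original: 13492 mod 17 = 11, 13492 mod 19 = 2, 13492 mod 3 = 1, 13492 mod 16 = 4.

x ≡ 13492 (mod 15504).


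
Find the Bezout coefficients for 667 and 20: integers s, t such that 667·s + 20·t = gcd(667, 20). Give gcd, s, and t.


Euclidean algorithm on (667, 20) — divide until remainder is 0:
  667 = 33 · 20 + 7
  20 = 2 · 7 + 6
  7 = 1 · 6 + 1
  6 = 6 · 1 + 0
gcd(667, 20) = 1.
Track Bezout coefficients alongside the remainders: start with r₀ = 667 = a·1 + b·0 (s = 1, t = 0) and r₁ = 20 = a·0 + b·1 (s = 0, t = 1); each new remainder r_{k+1} = r_{k-1} − q_k·r_k inherits s_{k+1} = s_{k-1} − q_k·s_k, t_{k+1} = t_{k-1} − q_k·t_k, so r_k = a·s_k + b·t_k at every step:
  q = 33: r = 7, s = 1 − 33·0 = 1, t = 0 − 33·1 = -33  (check: 667·1 + 20·(-33) = 7)
  q = 2: r = 6, s = 0 − 2·1 = -2, t = 1 − 2·(-33) = 67  (check: 667·(-2) + 20·67 = 6)
  q = 1: r = 1, s = 1 − 1·(-2) = 3, t = -33 − 1·67 = -100  (check: 667·3 + 20·(-100) = 1)
The row with r = 1 (the gcd) gives the Bezout coefficients s = 3, t = -100.
Result: 667 · (3) + 20 · (-100) = 1.

gcd(667, 20) = 1; s = 3, t = -100 (check: 667·3 + 20·(-100) = 1).


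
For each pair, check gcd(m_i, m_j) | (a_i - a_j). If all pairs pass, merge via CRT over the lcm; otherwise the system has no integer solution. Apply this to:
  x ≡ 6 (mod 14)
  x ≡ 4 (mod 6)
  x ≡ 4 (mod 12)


Moduli 14, 6, 12 are not pairwise coprime, so CRT works modulo lcm(m_i) when all pairwise compatibility conditions hold.
Pairwise compatibility: gcd(m_i, m_j) must divide a_i - a_j for every pair.
Merge one congruence at a time:
  Start: x ≡ 6 (mod 14).
  Combine with x ≡ 4 (mod 6): gcd(14, 6) = 2; 4 - 6 = -2, which IS divisible by 2, so compatible.
    Write x = 6 + 14·t and substitute into x ≡ 4 (mod 6): 14·t ≡ 4 − 6 = -2 (mod 6).
    Divide the congruence (and modulus) by g = 2: 7·t ≡ -1 (mod 3).
    Reduce coefficients mod 3: 1·t ≡ 2 (mod 3).
    So t ≡ 2 (mod 3).
    Then x = 6 + 14·2 = 34, valid modulo lcm(14, 6) = 42: x ≡ 34 (mod 42).
  Combine with x ≡ 4 (mod 12): gcd(42, 12) = 6; 4 - 34 = -30, which IS divisible by 6, so compatible.
    Write x = 34 + 42·t and substitute into x ≡ 4 (mod 12): 42·t ≡ 4 − 34 = -30 (mod 12).
    Divide the congruence (and modulus) by g = 6: 7·t ≡ -5 (mod 2).
    Reduce coefficients mod 2: 1·t ≡ 1 (mod 2).
    So t ≡ 1 (mod 2).
    Then x = 34 + 42·1 = 76, valid modulo lcm(42, 12) = 84: x ≡ 76 (mod 84).
Verify: 76 mod 14 = 6, 76 mod 6 = 4, 76 mod 12 = 4.

x ≡ 76 (mod 84).


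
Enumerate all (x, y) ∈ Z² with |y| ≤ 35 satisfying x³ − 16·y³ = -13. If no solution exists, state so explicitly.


The equation is x³ - 16y³ = -13. For fixed y, x³ = 16·y³ − 13, so a solution requires the RHS to be a perfect cube.
Strategy: iterate y from -35 to 35, compute RHS = 16·y³ − 13, and check whether it is a (positive or negative) perfect cube.
Check small values of y:
  y = 0: RHS = -13 is not a perfect cube.
  y = 1: RHS = 3 is not a perfect cube.
  y = -1: RHS = -29 is not a perfect cube.
  y = 2: RHS = 115 is not a perfect cube.
  y = -2: RHS = -141 is not a perfect cube.
  y = 3: RHS = 419 is not a perfect cube.
  y = -3: RHS = -445 is not a perfect cube.
Continuing the search up to |y| = 35 finds no solutions either.
No (x, y) in the scanned range satisfies the equation.

No integer solutions with |y| ≤ 35.


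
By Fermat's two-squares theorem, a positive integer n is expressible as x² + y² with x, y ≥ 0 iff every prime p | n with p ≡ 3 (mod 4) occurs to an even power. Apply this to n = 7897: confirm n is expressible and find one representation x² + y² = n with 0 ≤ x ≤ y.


Step 1: Factor n = 7897 = 53 · 149.
Step 2: Check the mod-4 condition on each prime factor: 53 ≡ 1 (mod 4), exponent 1; 149 ≡ 1 (mod 4), exponent 1.
All primes ≡ 3 (mod 4) appear to even exponent (or don't appear), so by the two-squares theorem n IS expressible as a sum of two squares.
Step 3: Build a representation. Here n = 53 · 149 is a product of primes ≡ 1 (mod 4). Each prime p ≡ 1 (mod 4) is itself a sum of two squares; find a² by testing p − a² for a perfect square:
  53: 53 − 1² = 52, 53 − 2² = 49 = 7² ⇒ 53 = 2² + 7².
  149: 149 − 1² = 148, 149 − 2² = 145, 149 − 3² = 140, 149 − 4² = 133, 149 − 5² = 124, 149 − 6² = 113, 149 − 7² = 100 = 10² ⇒ 149 = 7² + 10².
  Combine using the Brahmagupta–Fibonacci identity (a² + b²)(c² + d²) = (ac − bd)² + (ad + bc)² = (ac + bd)² + (ad − bc)²:
  53 · 149 = 7897: from (2² + 7²)(7² + 10²), take (2·7 − 7·10, 2·10 + 7·7) = (14 − 70, 20 + 49) = (-56, 69); dropping signs (only squares matter) gives (56, 69); check 56² + 69² = 3136 + 4761 = 7897 ✓.
Step 4: Order so x ≤ y and verify: 56² + 69² = 3136 + 4761 = 7897 = n. ✓

n = 7897 = 56² + 69² (one valid representation with x ≤ y).


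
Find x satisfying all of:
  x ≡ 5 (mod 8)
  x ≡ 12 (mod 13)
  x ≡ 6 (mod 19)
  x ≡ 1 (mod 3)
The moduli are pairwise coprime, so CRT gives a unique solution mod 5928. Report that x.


Product of moduli M = 8 · 13 · 19 · 3 = 5928.
Merge one congruence at a time:
  Start: x ≡ 5 (mod 8).
  Combine with x ≡ 12 (mod 13); new modulus lcm = 104.
    Write x = 5 + 8·t and substitute into x ≡ 12 (mod 13): 8·t ≡ 12 − 5 = 7 (mod 13).
    The inverse of 8 mod 13 is 5 (since 8·5 = 40 = 3·13 + 1), so t ≡ 5·7 = 35 ≡ 9 (mod 13).
    Then x = 5 + 8·9 = 77, valid modulo lcm(8, 13) = 104: x ≡ 77 (mod 104).
  Combine with x ≡ 6 (mod 19); new modulus lcm = 1976.
    Write x = 77 + 104·t and substitute into x ≡ 6 (mod 19): 104·t ≡ 6 − 77 = -71 (mod 19).
    Reduce coefficients mod 19: 9·t ≡ 5 (mod 19).
    The inverse of 9 mod 19 is 17 (since 9·17 = 153 = 8·19 + 1), so t ≡ 17·5 = 85 ≡ 9 (mod 19).
    Then x = 77 + 104·9 = 1013, valid modulo lcm(104, 19) = 1976: x ≡ 1013 (mod 1976).
  Combine with x ≡ 1 (mod 3); new modulus lcm = 5928.
    Write x = 1013 + 1976·t and substitute into x ≡ 1 (mod 3): 1976·t ≡ 1 − 1013 = -1012 (mod 3).
    Reduce coefficients mod 3: 2·t ≡ 2 (mod 3).
    The inverse of 2 mod 3 is 2 (since 2·2 = 4 = 1·3 + 1), so t ≡ 2·2 = 4 ≡ 1 (mod 3).
    Then x = 1013 + 1976·1 = 2989, valid modulo lcm(1976, 3) = 5928: x ≡ 2989 (mod 5928).
Verify against each original: 2989 mod 8 = 5, 2989 mod 13 = 12, 2989 mod 19 = 6, 2989 mod 3 = 1.

x ≡ 2989 (mod 5928).


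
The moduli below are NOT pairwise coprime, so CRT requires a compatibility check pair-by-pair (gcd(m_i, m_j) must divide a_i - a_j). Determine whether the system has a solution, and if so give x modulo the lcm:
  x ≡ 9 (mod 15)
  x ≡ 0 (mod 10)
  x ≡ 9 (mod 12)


Moduli 15, 10, 12 are not pairwise coprime, so CRT works modulo lcm(m_i) when all pairwise compatibility conditions hold.
Pairwise compatibility: gcd(m_i, m_j) must divide a_i - a_j for every pair.
Merge one congruence at a time:
  Start: x ≡ 9 (mod 15).
  Combine with x ≡ 0 (mod 10): gcd(15, 10) = 5, and 0 - 9 = -9 is NOT divisible by 5.
    ⇒ system is inconsistent (no integer solution).

No solution (the system is inconsistent).


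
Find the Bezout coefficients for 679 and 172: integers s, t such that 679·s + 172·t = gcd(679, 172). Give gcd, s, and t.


Euclidean algorithm on (679, 172) — divide until remainder is 0:
  679 = 3 · 172 + 163
  172 = 1 · 163 + 9
  163 = 18 · 9 + 1
  9 = 9 · 1 + 0
gcd(679, 172) = 1.
Track Bezout coefficients alongside the remainders: start with r₀ = 679 = a·1 + b·0 (s = 1, t = 0) and r₁ = 172 = a·0 + b·1 (s = 0, t = 1); each new remainder r_{k+1} = r_{k-1} − q_k·r_k inherits s_{k+1} = s_{k-1} − q_k·s_k, t_{k+1} = t_{k-1} − q_k·t_k, so r_k = a·s_k + b·t_k at every step:
  q = 3: r = 163, s = 1 − 3·0 = 1, t = 0 − 3·1 = -3  (check: 679·1 + 172·(-3) = 163)
  q = 1: r = 9, s = 0 − 1·1 = -1, t = 1 − 1·(-3) = 4  (check: 679·(-1) + 172·4 = 9)
  q = 18: r = 1, s = 1 − 18·(-1) = 19, t = -3 − 18·4 = -75  (check: 679·19 + 172·(-75) = 1)
The row with r = 1 (the gcd) gives the Bezout coefficients s = 19, t = -75.
Result: 679 · (19) + 172 · (-75) = 1.

gcd(679, 172) = 1; s = 19, t = -75 (check: 679·19 + 172·(-75) = 1).


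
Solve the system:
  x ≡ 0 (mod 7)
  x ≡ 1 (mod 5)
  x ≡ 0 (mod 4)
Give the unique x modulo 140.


Moduli 7, 5, 4 are pairwise coprime; by CRT there is a unique solution modulo M = 7 · 5 · 4 = 140.
Solve pairwise, accumulating the modulus:
  Start with x ≡ 0 (mod 7).
  Combine with x ≡ 1 (mod 5): since gcd(7, 5) = 1, we get a unique residue mod 35.
    Write x = 0 + 7·t and substitute into x ≡ 1 (mod 5): 7·t ≡ 1 − 0 = 1 (mod 5).
    Reduce coefficients mod 5: 2·t ≡ 1 (mod 5).
    The inverse of 2 mod 5 is 3 (since 2·3 = 6 = 1·5 + 1), so t ≡ 3·1 = 3 ≡ 3 (mod 5).
    Then x = 0 + 7·3 = 21, valid modulo lcm(7, 5) = 35: x ≡ 21 (mod 35).
  Combine with x ≡ 0 (mod 4): since gcd(35, 4) = 1, we get a unique residue mod 140.
    Write x = 21 + 35·t and substitute into x ≡ 0 (mod 4): 35·t ≡ 0 − 21 = -21 (mod 4).
    Reduce coefficients mod 4: 3·t ≡ 3 (mod 4).
    The inverse of 3 mod 4 is 3 (since 3·3 = 9 = 2·4 + 1), so t ≡ 3·3 = 9 ≡ 1 (mod 4).
    Then x = 21 + 35·1 = 56, valid modulo lcm(35, 4) = 140: x ≡ 56 (mod 140).
Verify: 56 mod 7 = 0 ✓, 56 mod 5 = 1 ✓, 56 mod 4 = 0 ✓.

x ≡ 56 (mod 140).


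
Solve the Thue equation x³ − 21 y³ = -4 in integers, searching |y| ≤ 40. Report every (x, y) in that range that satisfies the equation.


The equation is x³ - 21y³ = -4. For fixed y, x³ = 21·y³ − 4, so a solution requires the RHS to be a perfect cube.
Strategy: iterate y from -40 to 40, compute RHS = 21·y³ − 4, and check whether it is a (positive or negative) perfect cube.
Check small values of y:
  y = 0: RHS = -4 is not a perfect cube.
  y = 1: RHS = 17 is not a perfect cube.
  y = -1: RHS = -25 is not a perfect cube.
  y = 2: RHS = 164 is not a perfect cube.
  y = -2: RHS = -172 is not a perfect cube.
  y = 3: RHS = 563 is not a perfect cube.
  y = -3: RHS = -571 is not a perfect cube.
Continuing the search up to |y| = 40 finds no solutions either.
No (x, y) in the scanned range satisfies the equation.

No integer solutions with |y| ≤ 40.


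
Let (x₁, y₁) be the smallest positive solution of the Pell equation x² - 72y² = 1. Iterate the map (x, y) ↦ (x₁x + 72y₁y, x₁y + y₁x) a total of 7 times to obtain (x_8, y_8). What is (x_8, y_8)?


Step 1: Find the fundamental solution (x₁, y₁) of x² - 72y² = 1.
  Expand √72 as a continued fraction. a₀ = ⌊√72⌋ = 8; iterate m_{k+1} = d_k·a_k − m_k, d_{k+1} = (72 − m_{k+1}²)/d_k, a_{k+1} = ⌊(a₀ + m_{k+1})/d_{k+1}⌋ (starting m₀ = 0, d₀ = 1), with convergents p_k = a_k·p_{k-1} + p_{k-2}, q_k = a_k·q_{k-1} + q_{k-2} (p₋₁ = 1, q₋₁ = 0):
  k = 0: a₀ = 8; p₀/q₀ = 8/1; p₀² − 72·q₀² = 64 − 72 = -8.
  k = 1: m = 8, d = 8, a = ⌊(8 + 8)/8⌋ = 2; p/q = (2·8 + 1)/(2·1 + 0) = 17/2; p² − 72·q² = 289 − 288 = 1.
  The first convergent with p² − 72·q² = 1 gives the fundamental solution (x₁, y₁) = (17, 2).
Step 2: Apply the recurrence (x_{n+1}, y_{n+1}) = (x₁x_n + 72y₁y_n, x₁y_n + y₁x_n) repeatedly.
  From (x_1, y_1) = (17, 2): x_2 = 17·17 + 72·2·2 = 577; y_2 = 17·2 + 2·17 = 68.
  From (x_2, y_2) = (577, 68): x_3 = 17·577 + 72·2·68 = 19601; y_3 = 17·68 + 2·577 = 2310.
  From (x_3, y_3) = (19601, 2310): x_4 = 17·19601 + 72·2·2310 = 665857; y_4 = 17·2310 + 2·19601 = 78472.
  From (x_4, y_4) = (665857, 78472): x_5 = 17·665857 + 72·2·78472 = 22619537; y_5 = 17·78472 + 2·665857 = 2665738.
  From (x_5, y_5) = (22619537, 2665738): x_6 = 17·22619537 + 72·2·2665738 = 768398401; y_6 = 17·2665738 + 2·22619537 = 90556620.
  From (x_6, y_6) = (768398401, 90556620): x_7 = 17·768398401 + 72·2·90556620 = 26102926097; y_7 = 17·90556620 + 2·768398401 = 3076259342.
  From (x_7, y_7) = (26102926097, 3076259342): x_8 = 17·26102926097 + 72·2·3076259342 = 886731088897; y_8 = 17·3076259342 + 2·26102926097 = 104502261008.
Step 3: Verify x_8² - 72·y_8² = 786292024016459316676609 - 786292024016459316676608 = 1 (should be 1). ✓

(x_1, y_1) = (17, 2); (x_8, y_8) = (886731088897, 104502261008).


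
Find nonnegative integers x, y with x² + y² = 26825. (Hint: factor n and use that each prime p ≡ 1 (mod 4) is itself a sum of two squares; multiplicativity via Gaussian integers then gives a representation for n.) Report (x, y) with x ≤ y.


Step 1: Factor n = 26825 = 5^2 · 29 · 37.
Step 2: Check the mod-4 condition on each prime factor: 5 ≡ 1 (mod 4), exponent 2; 29 ≡ 1 (mod 4), exponent 1; 37 ≡ 1 (mod 4), exponent 1.
All primes ≡ 3 (mod 4) appear to even exponent (or don't appear), so by the two-squares theorem n IS expressible as a sum of two squares.
Step 3: Build a representation. Group n = k² · m with k = 5 and m = 29 · 37 = 1073 (a product of primes ≡ 1 (mod 4)); a representation of m scales to one of n via (k·x)² + (k·y)² = k²(x² + y²). Each prime p ≡ 1 (mod 4) is itself a sum of two squares; find a² by testing p − a² for a perfect square:
  29: 29 − 1² = 28, 29 − 2² = 25 = 5² ⇒ 29 = 2² + 5².
  37: 37 − 1² = 36 = 6² ⇒ 37 = 1² + 6².
  Combine using the Brahmagupta–Fibonacci identity (a² + b²)(c² + d²) = (ac − bd)² + (ad + bc)² = (ac + bd)² + (ad − bc)²:
  29 · 37 = 1073: from (2² + 5²)(1² + 6²), take (2·1 − 5·6, 2·6 + 5·1) = (2 − 30, 12 + 5) = (-28, 17); dropping signs (only squares matter) gives (28, 17); check 28² + 17² = 784 + 289 = 1073 ✓.
  Scale by k = 5: (5·28, 5·17) = (140, 85).
Step 4: Order so x ≤ y and verify: 85² + 140² = 7225 + 19600 = 26825 = n. ✓

n = 26825 = 85² + 140² (one valid representation with x ≤ y).


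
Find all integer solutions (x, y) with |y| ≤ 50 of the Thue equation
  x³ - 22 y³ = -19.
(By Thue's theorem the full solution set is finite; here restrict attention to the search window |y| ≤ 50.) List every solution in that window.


The equation is x³ - 22y³ = -19. For fixed y, x³ = 22·y³ − 19, so a solution requires the RHS to be a perfect cube.
Strategy: iterate y from -50 to 50, compute RHS = 22·y³ − 19, and check whether it is a (positive or negative) perfect cube.
Check small values of y:
  y = 0: RHS = -19 is not a perfect cube.
  y = 1: RHS = 3 is not a perfect cube.
  y = -1: RHS = -41 is not a perfect cube.
  y = 2: RHS = 157 is not a perfect cube.
  y = -2: RHS = -195 is not a perfect cube.
  y = 3: RHS = 575 is not a perfect cube.
  y = -3: RHS = -613 is not a perfect cube.
Continuing the search up to |y| = 50 finds no solutions either.
No (x, y) in the scanned range satisfies the equation.

No integer solutions with |y| ≤ 50.


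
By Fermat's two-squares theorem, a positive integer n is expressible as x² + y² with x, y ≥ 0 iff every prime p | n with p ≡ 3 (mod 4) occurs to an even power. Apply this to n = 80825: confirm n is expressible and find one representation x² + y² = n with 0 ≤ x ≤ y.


Step 1: Factor n = 80825 = 5^2 · 53 · 61.
Step 2: Check the mod-4 condition on each prime factor: 5 ≡ 1 (mod 4), exponent 2; 53 ≡ 1 (mod 4), exponent 1; 61 ≡ 1 (mod 4), exponent 1.
All primes ≡ 3 (mod 4) appear to even exponent (or don't appear), so by the two-squares theorem n IS expressible as a sum of two squares.
Step 3: Build a representation. Group n = k² · m with k = 5 and m = 53 · 61 = 3233 (a product of primes ≡ 1 (mod 4)); a representation of m scales to one of n via (k·x)² + (k·y)² = k²(x² + y²). Each prime p ≡ 1 (mod 4) is itself a sum of two squares; find a² by testing p − a² for a perfect square:
  53: 53 − 1² = 52, 53 − 2² = 49 = 7² ⇒ 53 = 2² + 7².
  61: 61 − 1² = 60, 61 − 2² = 57, 61 − 3² = 52, 61 − 4² = 45, 61 − 5² = 36 = 6² ⇒ 61 = 5² + 6².
  Combine using the Brahmagupta–Fibonacci identity (a² + b²)(c² + d²) = (ac − bd)² + (ad + bc)² = (ac + bd)² + (ad − bc)²:
  53 · 61 = 3233: from (2² + 7²)(5² + 6²), take (2·5 − 7·6, 2·6 + 7·5) = (10 − 42, 12 + 35) = (-32, 47); dropping signs (only squares matter) gives (32, 47); check 32² + 47² = 1024 + 2209 = 3233 ✓.
  Scale by k = 5: (5·32, 5·47) = (160, 235).
Step 4: Order so x ≤ y and verify: 160² + 235² = 25600 + 55225 = 80825 = n. ✓

n = 80825 = 160² + 235² (one valid representation with x ≤ y).


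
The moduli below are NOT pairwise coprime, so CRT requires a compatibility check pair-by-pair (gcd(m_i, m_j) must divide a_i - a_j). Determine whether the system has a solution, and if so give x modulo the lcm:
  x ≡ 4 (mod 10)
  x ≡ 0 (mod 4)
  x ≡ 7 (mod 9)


Moduli 10, 4, 9 are not pairwise coprime, so CRT works modulo lcm(m_i) when all pairwise compatibility conditions hold.
Pairwise compatibility: gcd(m_i, m_j) must divide a_i - a_j for every pair.
Merge one congruence at a time:
  Start: x ≡ 4 (mod 10).
  Combine with x ≡ 0 (mod 4): gcd(10, 4) = 2; 0 - 4 = -4, which IS divisible by 2, so compatible.
    Write x = 4 + 10·t and substitute into x ≡ 0 (mod 4): 10·t ≡ 0 − 4 = -4 (mod 4).
    Divide the congruence (and modulus) by g = 2: 5·t ≡ -2 (mod 2).
    Reduce coefficients mod 2: 1·t ≡ 0 (mod 2).
    So t ≡ 0 (mod 2).
    Then x = 4 + 10·0 = 4, valid modulo lcm(10, 4) = 20: x ≡ 4 (mod 20).
  Combine with x ≡ 7 (mod 9): gcd(20, 9) = 1; 7 - 4 = 3, which IS divisible by 1, so compatible.
    Write x = 4 + 20·t and substitute into x ≡ 7 (mod 9): 20·t ≡ 7 − 4 = 3 (mod 9).
    Reduce coefficients mod 9: 2·t ≡ 3 (mod 9).
    The inverse of 2 mod 9 is 5 (since 2·5 = 10 = 1·9 + 1), so t ≡ 5·3 = 15 ≡ 6 (mod 9).
    Then x = 4 + 20·6 = 124, valid modulo lcm(20, 9) = 180: x ≡ 124 (mod 180).
Verify: 124 mod 10 = 4, 124 mod 4 = 0, 124 mod 9 = 7.

x ≡ 124 (mod 180).


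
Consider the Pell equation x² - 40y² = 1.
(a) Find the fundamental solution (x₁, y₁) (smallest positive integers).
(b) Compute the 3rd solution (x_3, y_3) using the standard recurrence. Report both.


Step 1: Find the fundamental solution (x₁, y₁) of x² - 40y² = 1.
  Expand √40 as a continued fraction. a₀ = ⌊√40⌋ = 6; iterate m_{k+1} = d_k·a_k − m_k, d_{k+1} = (40 − m_{k+1}²)/d_k, a_{k+1} = ⌊(a₀ + m_{k+1})/d_{k+1}⌋ (starting m₀ = 0, d₀ = 1), with convergents p_k = a_k·p_{k-1} + p_{k-2}, q_k = a_k·q_{k-1} + q_{k-2} (p₋₁ = 1, q₋₁ = 0):
  k = 0: a₀ = 6; p₀/q₀ = 6/1; p₀² − 40·q₀² = 36 − 40 = -4.
  k = 1: m = 6, d = 4, a = ⌊(6 + 6)/4⌋ = 3; p/q = (3·6 + 1)/(3·1 + 0) = 19/3; p² − 40·q² = 361 − 360 = 1.
  The first convergent with p² − 40·q² = 1 gives the fundamental solution (x₁, y₁) = (19, 3).
Step 2: Apply the recurrence (x_{n+1}, y_{n+1}) = (x₁x_n + 40y₁y_n, x₁y_n + y₁x_n) repeatedly.
  From (x_1, y_1) = (19, 3): x_2 = 19·19 + 40·3·3 = 721; y_2 = 19·3 + 3·19 = 114.
  From (x_2, y_2) = (721, 114): x_3 = 19·721 + 40·3·114 = 27379; y_3 = 19·114 + 3·721 = 4329.
Step 3: Verify x_3² - 40·y_3² = 749609641 - 749609640 = 1 (should be 1). ✓

(x_1, y_1) = (19, 3); (x_3, y_3) = (27379, 4329).


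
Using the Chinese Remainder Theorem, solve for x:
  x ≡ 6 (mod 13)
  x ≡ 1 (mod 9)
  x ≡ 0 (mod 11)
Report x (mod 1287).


Moduli 13, 9, 11 are pairwise coprime; by CRT there is a unique solution modulo M = 13 · 9 · 11 = 1287.
Solve pairwise, accumulating the modulus:
  Start with x ≡ 6 (mod 13).
  Combine with x ≡ 1 (mod 9): since gcd(13, 9) = 1, we get a unique residue mod 117.
    Write x = 6 + 13·t and substitute into x ≡ 1 (mod 9): 13·t ≡ 1 − 6 = -5 (mod 9).
    Reduce coefficients mod 9: 4·t ≡ 4 (mod 9).
    The inverse of 4 mod 9 is 7 (since 4·7 = 28 = 3·9 + 1), so t ≡ 7·4 = 28 ≡ 1 (mod 9).
    Then x = 6 + 13·1 = 19, valid modulo lcm(13, 9) = 117: x ≡ 19 (mod 117).
  Combine with x ≡ 0 (mod 11): since gcd(117, 11) = 1, we get a unique residue mod 1287.
    Write x = 19 + 117·t and substitute into x ≡ 0 (mod 11): 117·t ≡ 0 − 19 = -19 (mod 11).
    Reduce coefficients mod 11: 7·t ≡ 3 (mod 11).
    The inverse of 7 mod 11 is 8 (since 7·8 = 56 = 5·11 + 1), so t ≡ 8·3 = 24 ≡ 2 (mod 11).
    Then x = 19 + 117·2 = 253, valid modulo lcm(117, 11) = 1287: x ≡ 253 (mod 1287).
Verify: 253 mod 13 = 6 ✓, 253 mod 9 = 1 ✓, 253 mod 11 = 0 ✓.

x ≡ 253 (mod 1287).


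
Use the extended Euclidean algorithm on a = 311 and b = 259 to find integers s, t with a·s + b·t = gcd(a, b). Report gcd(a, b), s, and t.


Euclidean algorithm on (311, 259) — divide until remainder is 0:
  311 = 1 · 259 + 52
  259 = 4 · 52 + 51
  52 = 1 · 51 + 1
  51 = 51 · 1 + 0
gcd(311, 259) = 1.
Track Bezout coefficients alongside the remainders: start with r₀ = 311 = a·1 + b·0 (s = 1, t = 0) and r₁ = 259 = a·0 + b·1 (s = 0, t = 1); each new remainder r_{k+1} = r_{k-1} − q_k·r_k inherits s_{k+1} = s_{k-1} − q_k·s_k, t_{k+1} = t_{k-1} − q_k·t_k, so r_k = a·s_k + b·t_k at every step:
  q = 1: r = 52, s = 1 − 1·0 = 1, t = 0 − 1·1 = -1  (check: 311·1 + 259·(-1) = 52)
  q = 4: r = 51, s = 0 − 4·1 = -4, t = 1 − 4·(-1) = 5  (check: 311·(-4) + 259·5 = 51)
  q = 1: r = 1, s = 1 − 1·(-4) = 5, t = -1 − 1·5 = -6  (check: 311·5 + 259·(-6) = 1)
The row with r = 1 (the gcd) gives the Bezout coefficients s = 5, t = -6.
Result: 311 · (5) + 259 · (-6) = 1.

gcd(311, 259) = 1; s = 5, t = -6 (check: 311·5 + 259·(-6) = 1).


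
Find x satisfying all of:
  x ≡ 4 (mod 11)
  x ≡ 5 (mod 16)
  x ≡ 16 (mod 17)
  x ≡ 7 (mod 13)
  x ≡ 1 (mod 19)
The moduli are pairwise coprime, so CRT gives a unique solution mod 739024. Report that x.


Product of moduli M = 11 · 16 · 17 · 13 · 19 = 739024.
Merge one congruence at a time:
  Start: x ≡ 4 (mod 11).
  Combine with x ≡ 5 (mod 16); new modulus lcm = 176.
    Write x = 4 + 11·t and substitute into x ≡ 5 (mod 16): 11·t ≡ 5 − 4 = 1 (mod 16).
    The inverse of 11 mod 16 is 3 (since 11·3 = 33 = 2·16 + 1), so t ≡ 3·1 = 3 ≡ 3 (mod 16).
    Then x = 4 + 11·3 = 37, valid modulo lcm(11, 16) = 176: x ≡ 37 (mod 176).
  Combine with x ≡ 16 (mod 17); new modulus lcm = 2992.
    Write x = 37 + 176·t and substitute into x ≡ 16 (mod 17): 176·t ≡ 16 − 37 = -21 (mod 17).
    Reduce coefficients mod 17: 6·t ≡ 13 (mod 17).
    The inverse of 6 mod 17 is 3 (since 6·3 = 18 = 1·17 + 1), so t ≡ 3·13 = 39 ≡ 5 (mod 17).
    Then x = 37 + 176·5 = 917, valid modulo lcm(176, 17) = 2992: x ≡ 917 (mod 2992).
  Combine with x ≡ 7 (mod 13); new modulus lcm = 38896.
    Write x = 917 + 2992·t and substitute into x ≡ 7 (mod 13): 2992·t ≡ 7 − 917 = -910 (mod 13).
    Reduce coefficients mod 13: 2·t ≡ 0 (mod 13).
    The inverse of 2 mod 13 is 7 (since 2·7 = 14 = 1·13 + 1), so t ≡ 7·0 = 0 ≡ 0 (mod 13).
    Then x = 917 + 2992·0 = 917, valid modulo lcm(2992, 13) = 38896: x ≡ 917 (mod 38896).
  Combine with x ≡ 1 (mod 19); new modulus lcm = 739024.
    Write x = 917 + 38896·t and substitute into x ≡ 1 (mod 19): 38896·t ≡ 1 − 917 = -916 (mod 19).
    Reduce coefficients mod 19: 3·t ≡ 15 (mod 19).
    The inverse of 3 mod 19 is 13 (since 3·13 = 39 = 2·19 + 1), so t ≡ 13·15 = 195 ≡ 5 (mod 19).
    Then x = 917 + 38896·5 = 195397, valid modulo lcm(38896, 19) = 739024: x ≡ 195397 (mod 739024).
Verify against each original: 195397 mod 11 = 4, 195397 mod 16 = 5, 195397 mod 17 = 16, 195397 mod 13 = 7, 195397 mod 19 = 1.

x ≡ 195397 (mod 739024).
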